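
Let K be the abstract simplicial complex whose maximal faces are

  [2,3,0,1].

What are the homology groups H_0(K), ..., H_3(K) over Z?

Fix the vertex order 0 < 1 < 2 < 3 and write every simplex with vertices in increasing order. Then dim K = 3 and the simplices of K are:

  0-simplices (4): [0], [1], [2], [3]
  1-simplices (6): [0,1], [0,2], [0,3], [1,2], [1,3], [2,3]
  2-simplices (4): [0,1,2], [0,1,3], [0,2,3], [1,2,3]
  3-simplices (1): [0,1,2,3]

giving chain groups C_0 ≅ Z^4, C_1 ≅ Z^6, C_2 ≅ Z^4, C_3 ≅ Z^1.

The boundary map ∂_1: C_1 → C_0 maps an edge to its endpoints' difference, ∂[p,q] = q − p. For instance
  ∂[0,3] = [3] − [0].
The 4×6 boundary matrix has rank 3 and Smith normal form diag(1,1,1).

Boundary ∂_2: C_2 → C_1 acts by ∂[p,q,r] = [q,r] − [p,r] + [p,q]. For instance
  ∂[0,1,2] = [1,2] − [0,2] + [0,1],
  ∂[0,2,3] = [2,3] − [0,3] + [0,2].
This gives a 6×4 integer matrix of rank 3; reducing to Smith normal form yields diagonal entries (1,1,1).

Boundary ∂_3: C_3 → C_2 sends each 3-simplex σ to the alternating sum Σ_i (−1)^i (σ with its i-th vertex removed). For instance
  ∂[0,1,2,3] = [1,2,3] − [0,2,3] + [0,1,3] − [0,1,2].
The 4×1 boundary matrix has rank 1 and Smith normal form diag(1).

Reading off H_k = ker ∂_k / im ∂_{k+1}:

  H_0: rank C_0 − rank ∂_1 = 4 − 3 = 1, and the invariant factors of ∂_1 are all 1, so H_0 = Z.
  H_1: rank ker ∂_1 − rank ∂_2 = (6 − 3) − 3 = 0, and the invariant factors of ∂_2 are all 1, so H_1 = 0.
  H_2: rank ker ∂_2 − rank ∂_3 = (4 − 3) − 1 = 0, and the invariant factors of ∂_3 are all 1, so H_2 = 0.
  H_3: rank ker ∂_3 − rank ∂_4 = (1 − 1) − 0 = 0, and there is no ∂_4, so H_3 = 0.

H_0 ≅ Z,  H_1 = 0,  H_2 = 0,  H_3 = 0.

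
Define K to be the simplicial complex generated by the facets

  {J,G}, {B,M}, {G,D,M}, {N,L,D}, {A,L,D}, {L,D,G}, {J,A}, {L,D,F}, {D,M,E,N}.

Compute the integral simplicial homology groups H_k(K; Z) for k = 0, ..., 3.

Fix the vertex order A < B < D < E < F < G < J < L < M < N and write every simplex with vertices in increasing order. Then dim K = 3 and the simplices of K are:

  0-simplices (10): A, B, D, E, F, G, J, L, M, N
  1-simplices (18): AD, AJ, AL, BM, DE, DF, DG, DL, DM, DN, EM, EN, FL, GJ, GL, GM, LN, MN
  2-simplices (9): ADL, DEM, DEN, DFL, DGL, DGM, DLN, DMN, EMN
  3-simplices (1): DEMN

giving chain groups C_0 ≅ Z^10, C_1 ≅ Z^18, C_2 ≅ Z^9, C_3 ≅ Z^1.

∂_1: C_1 → C_0 maps an edge to its endpoints' difference, ∂[p,q] = q − p. For instance
  ∂AD = D − A.
The 10×18 boundary matrix has rank 9 and Smith normal form diag(1,1,1,1,1,1,1,1,1).

∂_2: C_2 → C_1 maps a triangle to the signed sum of its edges. For instance
  ∂EMN = MN − EN + EM,
  ∂DEM = EM − DM + DE.
This gives a 18×9 integer matrix of rank 8; reducing to Smith normal form yields diagonal entries (1,1,1,1,1,1,1,1).

Boundary ∂_3: C_3 → C_2 sends each 3-simplex σ to the alternating sum Σ_i (−1)^i (σ with its i-th vertex removed). For instance
  ∂DEMN = EMN − DMN + DEN − DEM.
This gives a 9×1 integer matrix of rank 1; reducing to Smith normal form yields diagonal entries (1).

Reading off H_k = ker ∂_k / im ∂_{k+1}:

  H_0: rank C_0 − rank ∂_1 = 10 − 9 = 1, and the invariant factors of ∂_1 are all 1, so H_0 ≅ Z.
  H_1: rank ker ∂_1 − rank ∂_2 = (18 − 9) − 8 = 1, and the invariant factors of ∂_2 are all 1, so H_1 ≅ Z.
  H_2: rank ker ∂_2 − rank ∂_3 = (9 − 8) − 1 = 0, and the invariant factors of ∂_3 are all 1, so H_2 ≅ 0.
  H_3: rank ker ∂_3 − rank ∂_4 = (1 − 1) − 0 = 0, and there is no ∂_4, so H_3 ≅ 0.

H_0 = Z,  H_1 = Z,  H_2 = 0,  H_3 = 0.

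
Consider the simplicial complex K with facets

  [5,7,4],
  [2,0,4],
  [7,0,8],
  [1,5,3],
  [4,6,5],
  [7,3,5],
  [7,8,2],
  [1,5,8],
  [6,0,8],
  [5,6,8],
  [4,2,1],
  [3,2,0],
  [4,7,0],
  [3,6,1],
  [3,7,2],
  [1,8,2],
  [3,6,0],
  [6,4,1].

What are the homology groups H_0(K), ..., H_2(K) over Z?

H_0 ≅ Z,  H_1 ≅ Z ⊕ Z/2,  H_2 = 0.

We work with the vertex ordering 0 < 1 < 2 < 3 < 4 < 5 < 6 < 7 < 8. The simplices of K, each written with vertices in increasing order, are:

  0-simplices (9): [0], [1], [2], [3], [4], [5], [6], [7], [8]
  1-simplices (27): (27 of them)
  2-simplices (18): [0,2,3], [0,2,4], [0,3,6], [0,4,7], [0,6,8], [0,7,8], [1,2,4], [1,2,8], [1,3,5], [1,3,6], [1,4,6], [1,5,8], [2,3,7], [2,7,8], [3,5,7], [4,5,6], [4,5,7], [5,6,8]

giving chain groups C_0 ≅ Z^9, C_1 ≅ Z^27, C_2 ≅ Z^18.

Boundary ∂_1: C_1 → C_0 sends each edge [p,q] (with p < q) to q − p. For instance
  ∂[5,7] = [7] − [5].
This gives a 9×27 integer matrix of rank 8; reducing to Smith normal form yields diagonal entries (1,1,1,1,1,1,1,1).

∂_2: C_2 → C_1 sends each 2-simplex [p,q,r] to [q,r] − [p,r] + [p,q]. For instance
  ∂[0,2,3] = [2,3] − [0,3] + [0,2],
  ∂[1,3,5] = [3,5] − [1,5] + [1,3].
The resulting 27×18 matrix has rank 18, and its Smith normal form has invariant factors (1,1,1,1,1,1,1,1,1,1,1,1,1,1,1,1,1,2).

From H_k ≅ ker(∂_k) / im(∂_{k+1}) we obtain:

  H_0: rank C_0 − rank ∂_1 = 9 − 8 = 1, and the invariant factors of ∂_1 are all 1, so H_0 ≅ Z.
  H_1: rank ker ∂_1 − rank ∂_2 = (27 − 8) − 18 = 1, and ∂_2 has invariant factor 2 > 1, so H_1 ≅ Z ⊕ Z/2.
  H_2: rank ker ∂_2 − rank ∂_3 = (18 − 18) − 0 = 0, and there is no ∂_3, so H_2 ≅ 0.

(K is a triangulation of the Klein bottle.)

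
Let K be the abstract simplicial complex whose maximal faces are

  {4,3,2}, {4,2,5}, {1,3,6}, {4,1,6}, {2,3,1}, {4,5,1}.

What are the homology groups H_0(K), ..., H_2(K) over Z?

H_0 = Z,  H_1 = Z,  H_2 = 0.

K has 6 vertices, 12 edges, 6 triangles.
rank ∂_0 = 0, rank ∂_1 = 5 ⇒ b_0 = 6 − 0 − 5 = 1; all invariant factors of ∂_1 are 1 so no torsion. So H_0 = Z.
rank ∂_1 = 5, rank ∂_2 = 6 ⇒ b_1 = 12 − 5 − 6 = 1; all invariant factors of ∂_2 are 1 so no torsion. So H_1 = Z.
rank ∂_2 = 6, rank ∂_3 = 0 ⇒ b_2 = 6 − 6 − 0 = 0. So H_2 = 0.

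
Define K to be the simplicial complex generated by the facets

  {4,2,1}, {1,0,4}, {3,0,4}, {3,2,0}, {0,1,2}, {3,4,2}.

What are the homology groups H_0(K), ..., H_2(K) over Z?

H_0 ≅ Z,  H_1 = 0,  H_2 ≅ Z.

Order the vertices as 0 < 1 < 2 < 3 < 4. Listing each simplex with vertices in this order, K has dimension 2 with simplices:

  0-simplices (5): [0], [1], [2], [3], [4]
  1-simplices (9): [0,1], [0,2], [0,3], [0,4], [1,2], [1,4], [2,3], [2,4], [3,4]
  2-simplices (6): [0,1,2], [0,1,4], [0,2,3], [0,3,4], [1,2,4], [2,3,4]

so the chain groups are C_0 ≅ Z^5, C_1 ≅ Z^9, C_2 ≅ Z^6.

The boundary map ∂_1: C_1 → C_0 maps an edge to its endpoints' difference, ∂[p,q] = q − p.
The 5×9 boundary matrix has rank 4 and Smith normal form diag(1,1,1,1).

The boundary map ∂_2: C_2 → C_1 maps a triangle to the signed sum of its edges. For instance
  ∂[1,2,4] = [2,4] − [1,4] + [1,2],
  ∂[0,2,3] = [2,3] − [0,3] + [0,2].
This gives a 9×6 integer matrix of rank 5; reducing to Smith normal form yields diagonal entries (1,1,1,1,1).

Computing H_k = (kernel of ∂_k) / (image of ∂_{k+1}):

  H_0: rank C_0 − rank ∂_1 = 5 − 4 = 1, and the invariant factors of ∂_1 are all 1, so H_0 = Z.
  H_1: rank ker ∂_1 − rank ∂_2 = (9 − 4) − 5 = 0, and the invariant factors of ∂_2 are all 1, so H_1 = 0.
  H_2: rank ker ∂_2 − rank ∂_3 = (6 − 5) − 0 = 1, and there is no ∂_3, so H_2 = Z.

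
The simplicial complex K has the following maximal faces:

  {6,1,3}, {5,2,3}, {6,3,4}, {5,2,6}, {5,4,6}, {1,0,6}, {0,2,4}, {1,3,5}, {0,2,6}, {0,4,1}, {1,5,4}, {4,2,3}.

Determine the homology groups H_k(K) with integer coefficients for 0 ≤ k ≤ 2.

H_0 = Z,  H_1 = Z/2Z,  H_2 = 0.

Order the vertices as 0 < 1 < 2 < 3 < 4 < 5 < 6. Listing each simplex with vertices in this order, K has dimension 2 with simplices:

  0-simplices (7): [0], [1], [2], [3], [4], [5], [6]
  1-simplices (18): [0,1], [0,2], [0,4], [0,6], [1,3], [1,4], [1,5], [1,6], [2,3], [2,4], [2,5], [2,6], [3,4], [3,5], [3,6], [4,5], [4,6], [5,6]
  2-simplices (12): [0,1,4], [0,1,6], [0,2,4], [0,2,6], [1,3,5], [1,3,6], [1,4,5], [2,3,4], [2,3,5], [2,5,6], [3,4,6], [4,5,6]

so the chain groups are C_0 ≅ Z^7, C_1 ≅ Z^18, C_2 ≅ Z^12.

The boundary map ∂_1: C_1 → C_0 is given by ∂[p,q] = [q] − [p].
The 7×18 boundary matrix has rank 6 and Smith normal form diag(1,1,1,1,1,1).

The boundary map ∂_2: C_2 → C_1 sends each 2-simplex [p,q,r] to [q,r] − [p,r] + [p,q]. For instance
  ∂[4,5,6] = [5,6] − [4,6] + [4,5],
  ∂[2,5,6] = [5,6] − [2,6] + [2,5].
As a 18×12 matrix over Z this has rank 12, with invariant factors (1,1,1,1,1,1,1,1,1,1,1,2).

From H_k ≅ ker(∂_k) / im(∂_{k+1}) we obtain:

  H_0: rank C_0 − rank ∂_1 = 7 − 6 = 1, and the invariant factors of ∂_1 are all 1, so H_0 = Z.
  H_1: rank ker ∂_1 − rank ∂_2 = (18 − 6) − 12 = 0, and ∂_2 has invariant factor 2 > 1, so H_1 = Z/2Z.
  H_2: rank ker ∂_2 − rank ∂_3 = (12 − 12) − 0 = 0, and there is no ∂_3, so H_2 = 0.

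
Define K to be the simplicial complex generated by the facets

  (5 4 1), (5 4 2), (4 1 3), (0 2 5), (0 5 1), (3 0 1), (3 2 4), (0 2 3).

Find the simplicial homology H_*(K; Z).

Order the vertices as 0 < 1 < 2 < 3 < 4 < 5. Listing each simplex with vertices in this order, K has dimension 2 with simplices:

  0-simplices (6): [0], [1], [2], [3], [4], [5]
  1-simplices (12): [0,1], [0,2], [0,3], [0,5], [1,3], [1,4], [1,5], [2,3], [2,4], [2,5], [3,4], [4,5]
  2-simplices (8): [0,1,3], [0,1,5], [0,2,3], [0,2,5], [1,3,4], [1,4,5], [2,3,4], [2,4,5]

so the chain groups are C_0 ≅ Z^6, C_1 ≅ Z^12, C_2 ≅ Z^8.

∂_1: C_1 → C_0 maps an edge to its endpoints' difference, ∂[p,q] = q − p. For instance
  ∂[0,2] = [2] − [0].
As a 6×12 matrix over Z this has rank 5, with invariant factors (1,1,1,1,1).

∂_2: C_2 → C_1 acts by ∂[p,q,r] = [q,r] − [p,r] + [p,q]. For instance
  ∂[0,2,3] = [2,3] − [0,3] + [0,2],
  ∂[0,2,5] = [2,5] − [0,5] + [0,2].
The 12×8 boundary matrix has rank 7 and Smith normal form diag(1,1,1,1,1,1,1).

Reading off H_k = ker ∂_k / im ∂_{k+1}:

  H_0: rank C_0 − rank ∂_1 = 6 − 5 = 1, and the invariant factors of ∂_1 are all 1, so H_0 = Z.
  H_1: rank ker ∂_1 − rank ∂_2 = (12 − 5) − 7 = 0, and the invariant factors of ∂_2 are all 1, so H_1 = 0.
  H_2: rank ker ∂_2 − rank ∂_3 = (8 − 7) − 0 = 1, and there is no ∂_3, so H_2 = Z.

(K is a triangulation of the 2-sphere S^2.)

H_0 = Z,  H_1 = 0,  H_2 = Z.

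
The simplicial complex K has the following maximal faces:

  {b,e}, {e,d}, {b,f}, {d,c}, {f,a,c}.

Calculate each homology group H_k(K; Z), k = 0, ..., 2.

H_0 = Z,  H_1 = Z,  H_2 = 0.

Take the total order a < b < c < d < e < f on the vertex set. Then K (dimension 2) consists of the simplices:

  0-simplices (6): a, b, c, d, e, f
  1-simplices (7): ac, af, be, bf, cd, cf, de
  2-simplices (1): acf

Hence C_0 ≅ Z^6, C_1 ≅ Z^7, C_2 ≅ Z^1.

The boundary map ∂_1: C_1 → C_0 sends each edge [p,q] (with p < q) to q − p.
This gives a 6×7 integer matrix of rank 5; reducing to Smith normal form yields diagonal entries (1,1,1,1,1).

Boundary ∂_2: C_2 → C_1 maps a triangle to the signed sum of its edges. For instance
  ∂acf = cf − af + ac.
The resulting 7×1 matrix has rank 1, and its Smith normal form has invariant factors (1).

Reading off H_k = ker ∂_k / im ∂_{k+1}:

  H_0: rank C_0 − rank ∂_1 = 6 − 5 = 1, and the invariant factors of ∂_1 are all 1, so H_0 = Z.
  H_1: rank ker ∂_1 − rank ∂_2 = (7 − 5) − 1 = 1, and the invariant factors of ∂_2 are all 1, so H_1 = Z.
  H_2: rank ker ∂_2 − rank ∂_3 = (1 − 1) − 0 = 0, and there is no ∂_3, so H_2 = 0.

As a check, the Euler characteristic is 6 − 7 + 1 = 0, which agrees with 1 − 1 + 0 = 0.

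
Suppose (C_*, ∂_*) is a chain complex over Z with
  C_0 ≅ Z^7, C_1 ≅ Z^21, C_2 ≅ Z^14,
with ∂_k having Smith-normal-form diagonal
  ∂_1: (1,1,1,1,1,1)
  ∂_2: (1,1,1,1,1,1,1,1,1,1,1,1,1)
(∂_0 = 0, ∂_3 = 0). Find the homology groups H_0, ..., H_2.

H_0 ≅ Z,  H_1 ≅ Z^2,  H_2 ≅ Z.

H_0: b_0 = 7 − 0 − 6 = 1; torsion from ∂_1 factors > 1: none. So H_0 ≅ Z.
H_1: b_1 = 21 − 6 − 13 = 2; torsion from ∂_2 factors > 1: none. So H_1 ≅ Z^2.
H_2: b_2 = 14 − 13 − 0 = 1; torsion from ∂_3 factors > 1: none. So H_2 ≅ Z.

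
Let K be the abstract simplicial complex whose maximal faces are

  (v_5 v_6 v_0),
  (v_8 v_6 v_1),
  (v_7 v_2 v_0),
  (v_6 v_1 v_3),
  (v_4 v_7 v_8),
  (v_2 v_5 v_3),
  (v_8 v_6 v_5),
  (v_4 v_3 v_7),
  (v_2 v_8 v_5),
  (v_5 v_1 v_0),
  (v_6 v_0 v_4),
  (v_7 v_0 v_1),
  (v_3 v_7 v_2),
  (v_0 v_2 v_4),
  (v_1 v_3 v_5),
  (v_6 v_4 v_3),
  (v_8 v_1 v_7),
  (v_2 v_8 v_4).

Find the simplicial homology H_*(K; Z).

Take the total order v_0 < v_1 < v_2 < v_3 < v_4 < v_5 < v_6 < v_7 < v_8 on the vertex set. Then K (dimension 2) consists of the simplices:

  0-simplices (9): [v_0], [v_1], [v_2], [v_3], [v_4], [v_5], [v_6], [v_7], [v_8]
  1-simplices (27): (27 of them)
  2-simplices (18): (18 of them)

Hence C_0 ≅ Z^9, C_1 ≅ Z^27, C_2 ≅ Z^18.

∂_1: C_1 → C_0 sends each edge [p,q] (with p < q) to q − p. For instance
  ∂[v_6,v_8] = [v_8] − [v_6].
The 9×27 boundary matrix has rank 8 and Smith normal form diag(1,1,1,1,1,1,1,1).

The boundary map ∂_2: C_2 → C_1 acts by ∂[p,q,r] = [q,r] − [p,r] + [p,q]. For instance
  ∂[v_5,v_6,v_8] = [v_6,v_8] − [v_5,v_8] + [v_5,v_6],
  ∂[v_2,v_3,v_7] = [v_3,v_7] − [v_2,v_7] + [v_2,v_3].
This gives a 27×18 integer matrix of rank 18; reducing to Smith normal form yields diagonal entries (1,1,1,1,1,1,1,1,1,1,1,1,1,1,1,1,1,2).

From H_k ≅ ker(∂_k) / im(∂_{k+1}) we obtain:

  H_0: rank C_0 − rank ∂_1 = 9 − 8 = 1, and the invariant factors of ∂_1 are all 1, so H_0 = Z.
  H_1: rank ker ∂_1 − rank ∂_2 = (27 − 8) − 18 = 1, and ∂_2 has invariant factor 2 > 1, so H_1 = Z ⊕ Z/2Z.
  H_2: rank ker ∂_2 − rank ∂_3 = (18 − 18) − 0 = 0, and there is no ∂_3, so H_2 = 0.

(K is a triangulation of the Klein bottle.)

H_0 = Z,  H_1 = Z ⊕ Z/2Z,  H_2 = 0.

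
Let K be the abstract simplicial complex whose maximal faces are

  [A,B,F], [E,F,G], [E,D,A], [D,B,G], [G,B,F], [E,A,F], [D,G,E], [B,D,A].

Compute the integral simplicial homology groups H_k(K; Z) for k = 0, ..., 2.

H_0 ≅ Z,  H_1 = 0,  H_2 ≅ Z.

Take the total order A < B < D < E < F < G on the vertex set. Then K (dimension 2) consists of the simplices:

  0-simplices (6): A, B, D, E, F, G
  1-simplices (12): AB, AD, AE, AF, BD, BF, BG, DE, DG, EF, EG, FG
  2-simplices (8): ABD, ABF, ADE, AEF, BDG, BFG, DEG, EFG

Hence C_0 ≅ Z^6, C_1 ≅ Z^12, C_2 ≅ Z^8.

∂_1: C_1 → C_0 sends each edge [p,q] (with p < q) to q − p.
This gives a 6×12 integer matrix of rank 5; reducing to Smith normal form yields diagonal entries (1,1,1,1,1).

The boundary map ∂_2: C_2 → C_1 sends each 2-simplex [p,q,r] to [q,r] − [p,r] + [p,q]. For instance
  ∂ADE = DE − AE + AD,
  ∂ABF = BF − AF + AB.
The 12×8 boundary matrix has rank 7 and Smith normal form diag(1,1,1,1,1,1,1).

Computing H_k = (kernel of ∂_k) / (image of ∂_{k+1}):

  H_0: rank C_0 − rank ∂_1 = 6 − 5 = 1, and the invariant factors of ∂_1 are all 1, so H_0 = Z.
  H_1: rank ker ∂_1 − rank ∂_2 = (12 − 5) − 7 = 0, and the invariant factors of ∂_2 are all 1, so H_1 = 0.
  H_2: rank ker ∂_2 − rank ∂_3 = (8 − 7) − 0 = 1, and there is no ∂_3, so H_2 = Z.

(K is a triangulation of the 2-sphere S^2.)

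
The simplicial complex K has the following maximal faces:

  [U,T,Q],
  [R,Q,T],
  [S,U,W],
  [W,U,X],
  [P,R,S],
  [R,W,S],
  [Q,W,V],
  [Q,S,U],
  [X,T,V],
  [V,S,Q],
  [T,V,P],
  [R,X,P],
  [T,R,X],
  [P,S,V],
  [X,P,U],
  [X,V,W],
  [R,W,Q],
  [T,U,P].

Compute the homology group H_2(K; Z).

Take the total order P < Q < R < S < T < U < V < W < X on the vertex set. Then K (dimension 2) consists of the simplices:

  0-simplices (9): P, Q, R, S, T, U, V, W, X
  1-simplices (27): PR, PS, PT, PU, PV, PX, QR, QS, QT, QU, QV, QW, RS, RT, RW, RX, SU, SV, SW, TU, TV, TX, UW, UX, VW, VX, WX
  2-simplices (18): PRS, PRX, PSV, PTU, PTV, PUX, QRT, QRW, QSU, QSV, QTU, QVW, RSW, RTX, SUW, TVX, UWX, VWX

so the chain groups are C_0 ≅ Z^9, C_1 ≅ Z^27, C_2 ≅ Z^18.

The boundary map ∂_1: C_1 → C_0 maps an edge to its endpoints' difference, ∂[p,q] = q − p. For instance
  ∂PS = S − P.
This gives a 9×27 integer matrix of rank 8; reducing to Smith normal form yields diagonal entries (1,1,1,1,1,1,1,1).

Boundary ∂_2: C_2 → C_1 acts by ∂[p,q,r] = [q,r] − [p,r] + [p,q]. For instance
  ∂PSV = SV − PV + PS,
  ∂PTU = TU − PU + PT.
The 27×18 boundary matrix has rank 18 and Smith normal form diag(1,1,1,1,1,1,1,1,1,1,1,1,1,1,1,1,1,2).

Reading off H_k = ker ∂_k / im ∂_{k+1}:

  H_2: rank ker ∂_2 − rank ∂_3 = (18 − 18) − 0 = 0, and there is no ∂_3, so H_2 = 0.

(K is a triangulation of the Klein bottle.)

H_2 ≅ 0.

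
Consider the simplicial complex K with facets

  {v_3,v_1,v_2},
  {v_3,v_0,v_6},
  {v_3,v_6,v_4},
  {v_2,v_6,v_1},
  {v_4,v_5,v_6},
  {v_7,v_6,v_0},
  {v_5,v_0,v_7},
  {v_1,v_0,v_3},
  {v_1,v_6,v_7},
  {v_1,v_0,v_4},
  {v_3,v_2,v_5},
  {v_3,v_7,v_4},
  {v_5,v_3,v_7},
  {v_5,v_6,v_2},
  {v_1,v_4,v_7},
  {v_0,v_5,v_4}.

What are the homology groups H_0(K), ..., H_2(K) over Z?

Take the total order v_0 < v_1 < v_2 < v_3 < v_4 < v_5 < v_6 < v_7 on the vertex set. Then K (dimension 2) consists of the simplices:

  0-simplices (8): [v_0], [v_1], [v_2], [v_3], [v_4], [v_5], [v_6], [v_7]
  1-simplices (24): (24 of them)
  2-simplices (16): (16 of them)

giving chain groups C_0 ≅ Z^8, C_1 ≅ Z^24, C_2 ≅ Z^16.

The boundary map ∂_1: C_1 → C_0 is given by ∂[p,q] = [q] − [p].
As a 8×24 matrix over Z this has rank 7, with invariant factors (1,1,1,1,1,1,1).

∂_2: C_2 → C_1 sends each 2-simplex [p,q,r] to [q,r] − [p,r] + [p,q]. For instance
  ∂[v_0,v_6,v_7] = [v_6,v_7] − [v_0,v_7] + [v_0,v_6],
  ∂[v_0,v_1,v_3] = [v_1,v_3] − [v_0,v_3] + [v_0,v_1].
As a 24×16 matrix over Z this has rank 15, with invariant factors (1,1,1,1,1,1,1,1,1,1,1,1,1,1,1).

Now H_k = ker ∂_k / im ∂_{k+1}, so:

  H_0: rank C_0 − rank ∂_1 = 8 − 7 = 1, and the invariant factors of ∂_1 are all 1, so H_0 = Z.
  H_1: rank ker ∂_1 − rank ∂_2 = (24 − 7) − 15 = 2, and the invariant factors of ∂_2 are all 1, so H_1 = Z^2.
  H_2: rank ker ∂_2 − rank ∂_3 = (16 − 15) − 0 = 1, and there is no ∂_3, so H_2 = Z.

H_0 ≅ Z,  H_1 ≅ Z^2,  H_2 ≅ Z.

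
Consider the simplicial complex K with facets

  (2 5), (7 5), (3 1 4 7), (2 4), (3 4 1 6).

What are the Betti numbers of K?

b_0 = 1, b_1 = 1, b_2 = 0, b_3 = 0.

Take the total order 1 < 2 < 3 < 4 < 5 < 6 < 7 on the vertex set. Then K (dimension 3) consists of the simplices:

  0-simplices (7): [1], [2], [3], [4], [5], [6], [7]
  1-simplices (12): [1,3], [1,4], [1,6], [1,7], [2,4], [2,5], [3,4], [3,6], [3,7], [4,6], [4,7], [5,7]
  2-simplices (7): [1,3,4], [1,3,6], [1,3,7], [1,4,6], [1,4,7], [3,4,6], [3,4,7]
  3-simplices (2): [1,3,4,6], [1,3,4,7]

giving chain groups C_0 ≅ Z^7, C_1 ≅ Z^12, C_2 ≅ Z^7, C_3 ≅ Z^2.

Boundary ∂_1: C_1 → C_0 is given by ∂[p,q] = [q] − [p].
This gives a 7×12 integer matrix of rank 6; reducing to Smith normal form yields diagonal entries (1,1,1,1,1,1).

The boundary map ∂_2: C_2 → C_1 sends each 2-simplex [p,q,r] to [q,r] − [p,r] + [p,q]. For instance
  ∂[1,4,7] = [4,7] − [1,7] + [1,4],
  ∂[1,3,6] = [3,6] − [1,6] + [1,3].
The 12×7 boundary matrix has rank 5 and Smith normal form diag(1,1,1,1,1).

The boundary map ∂_3: C_3 → C_2 sends each 3-simplex σ to the alternating sum Σ_i (−1)^i (σ with its i-th vertex removed). For instance
  ∂[1,3,4,6] = [3,4,6] − [1,4,6] + [1,3,6] − [1,3,4],
  ∂[1,3,4,7] = [3,4,7] − [1,4,7] + [1,3,7] − [1,3,4].
The resulting 7×2 matrix has rank 2, and its Smith normal form has invariant factors (1,1).

Now H_k = ker ∂_k / im ∂_{k+1}, so:

  H_0: rank C_0 − rank ∂_1 = 7 − 6 = 1, and the invariant factors of ∂_1 are all 1, so H_0 ≅ Z.
  H_1: rank ker ∂_1 − rank ∂_2 = (12 − 6) − 5 = 1, and the invariant factors of ∂_2 are all 1, so H_1 ≅ Z.
  H_2: rank ker ∂_2 − rank ∂_3 = (7 − 5) − 2 = 0, and the invariant factors of ∂_3 are all 1, so H_2 ≅ 0.
  H_3: rank ker ∂_3 − rank ∂_4 = (2 − 2) − 0 = 0, and there is no ∂_4, so H_3 ≅ 0.

As a check, the Euler characteristic is 7 − 12 + 7 − 2 = 0, which agrees with 1 − 1 + 0 − 0 = 0.

Hence the Betti numbers are b_0 = 1, b_1 = 1, b_2 = 0, b_3 = 0.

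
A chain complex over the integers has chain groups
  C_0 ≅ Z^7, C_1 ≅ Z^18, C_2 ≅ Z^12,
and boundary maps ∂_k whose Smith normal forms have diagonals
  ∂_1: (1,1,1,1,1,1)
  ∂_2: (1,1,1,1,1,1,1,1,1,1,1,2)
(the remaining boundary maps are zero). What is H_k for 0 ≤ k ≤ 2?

H_0: b_0 = 7 − 0 − 6 = 1; torsion from ∂_1 factors > 1: none. So H_0 = Z.
H_1: b_1 = 18 − 6 − 12 = 0; torsion from ∂_2 factors > 1: [2]. So H_1 = Z/2.
H_2: b_2 = 12 − 12 − 0 = 0; torsion from ∂_3 factors > 1: none. So H_2 = 0.

H_0 = Z,  H_1 = Z/2,  H_2 = 0.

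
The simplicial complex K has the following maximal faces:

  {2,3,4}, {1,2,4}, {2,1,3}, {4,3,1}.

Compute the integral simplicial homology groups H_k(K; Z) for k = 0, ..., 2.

Fix the vertex order 1 < 2 < 3 < 4 and write every simplex with vertices in increasing order. Then dim K = 2 and the simplices of K are:

  0-simplices (4): [1], [2], [3], [4]
  1-simplices (6): [1,2], [1,3], [1,4], [2,3], [2,4], [3,4]
  2-simplices (4): [1,2,3], [1,2,4], [1,3,4], [2,3,4]

so the chain groups are C_0 ≅ Z^4, C_1 ≅ Z^6, C_2 ≅ Z^4.

∂_1: C_1 → C_0 maps an edge to its endpoints' difference, ∂[p,q] = q − p. For instance
  ∂[1,4] = [4] − [1].
The resulting 4×6 matrix has rank 3, and its Smith normal form has invariant factors (1,1,1).

The boundary map ∂_2: C_2 → C_1 maps a triangle to the signed sum of its edges. For instance
  ∂[1,2,4] = [2,4] − [1,4] + [1,2],
  ∂[1,2,3] = [2,3] − [1,3] + [1,2].
The 6×4 boundary matrix has rank 3 and Smith normal form diag(1,1,1).

From H_k ≅ ker(∂_k) / im(∂_{k+1}) we obtain:

  H_0: rank C_0 − rank ∂_1 = 4 − 3 = 1, and the invariant factors of ∂_1 are all 1, so H_0 = Z.
  H_1: rank ker ∂_1 − rank ∂_2 = (6 − 3) − 3 = 0, and the invariant factors of ∂_2 are all 1, so H_1 = 0.
  H_2: rank ker ∂_2 − rank ∂_3 = (4 − 3) − 0 = 1, and there is no ∂_3, so H_2 = Z.

H_0 ≅ Z,  H_1 = 0,  H_2 ≅ Z.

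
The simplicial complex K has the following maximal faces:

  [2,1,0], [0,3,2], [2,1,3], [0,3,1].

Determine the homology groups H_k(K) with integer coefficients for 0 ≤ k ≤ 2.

H_0 = Z,  H_1 = 0,  H_2 = Z.

Fix the vertex order 0 < 1 < 2 < 3 and write every simplex with vertices in increasing order. Then dim K = 2 and the simplices of K are:

  0-simplices (4): [0], [1], [2], [3]
  1-simplices (6): [0,1], [0,2], [0,3], [1,2], [1,3], [2,3]
  2-simplices (4): [0,1,2], [0,1,3], [0,2,3], [1,2,3]

giving chain groups C_0 ≅ Z^4, C_1 ≅ Z^6, C_2 ≅ Z^4.

Boundary ∂_1: C_1 → C_0 is given by ∂[p,q] = [q] − [p].
The 4×6 boundary matrix has rank 3 and Smith normal form diag(1,1,1).

∂_2: C_2 → C_1 maps a triangle to the signed sum of its edges. For instance
  ∂[0,2,3] = [2,3] − [0,3] + [0,2],
  ∂[0,1,3] = [1,3] − [0,3] + [0,1].
The resulting 6×4 matrix has rank 3, and its Smith normal form has invariant factors (1,1,1).

Computing H_k = (kernel of ∂_k) / (image of ∂_{k+1}):

  H_0: rank C_0 − rank ∂_1 = 4 − 3 = 1, and the invariant factors of ∂_1 are all 1, so H_0 = Z.
  H_1: rank ker ∂_1 − rank ∂_2 = (6 − 3) − 3 = 0, and the invariant factors of ∂_2 are all 1, so H_1 = 0.
  H_2: rank ker ∂_2 − rank ∂_3 = (4 − 3) − 0 = 1, and there is no ∂_3, so H_2 = Z.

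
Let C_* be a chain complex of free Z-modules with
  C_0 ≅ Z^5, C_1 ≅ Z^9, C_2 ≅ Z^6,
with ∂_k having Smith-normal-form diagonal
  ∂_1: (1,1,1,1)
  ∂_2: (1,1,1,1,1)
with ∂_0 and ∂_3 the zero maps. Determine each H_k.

H_0: b_0 = 5 − 0 − 4 = 1; torsion from ∂_1 factors > 1: none. So H_0 = Z.
H_1: b_1 = 9 − 4 − 5 = 0; torsion from ∂_2 factors > 1: none. So H_1 = 0.
H_2: b_2 = 6 − 5 − 0 = 1; torsion from ∂_3 factors > 1: none. So H_2 = Z.

H_0 = Z,  H_1 = 0,  H_2 = Z.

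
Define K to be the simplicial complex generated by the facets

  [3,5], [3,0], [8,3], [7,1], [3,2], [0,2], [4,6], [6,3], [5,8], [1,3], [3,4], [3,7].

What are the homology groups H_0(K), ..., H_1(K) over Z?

H_0 = Z,  H_1 = Z^4.

Order the vertices as 0 < 1 < 2 < 3 < 4 < 5 < 6 < 7 < 8. Listing each simplex with vertices in this order, K has dimension 1 with simplices:

  0-simplices (9): [0], [1], [2], [3], [4], [5], [6], [7], [8]
  1-simplices (12): [0,2], [0,3], [1,3], [1,7], [2,3], [3,4], [3,5], [3,6], [3,7], [3,8], [4,6], [5,8]

Hence C_0 ≅ Z^9, C_1 ≅ Z^12.

Boundary ∂_1: C_1 → C_0 sends each edge [p,q] (with p < q) to q − p. For instance
  ∂[5,8] = [8] − [5].
As a 9×12 matrix over Z this has rank 8, with invariant factors (1,1,1,1,1,1,1,1).

Computing H_k = (kernel of ∂_k) / (image of ∂_{k+1}):

  H_0: rank C_0 − rank ∂_1 = 9 − 8 = 1, and the invariant factors of ∂_1 are all 1, so H_0 ≅ Z.
  H_1: rank ker ∂_1 − rank ∂_2 = (12 − 8) − 0 = 4, and there is no ∂_2, so H_1 ≅ Z^4.

As a check, the Euler characteristic is 9 − 12 = -3, which agrees with 1 − 4 = -3.
(K is a triangulation of a wedge of 4 circles.)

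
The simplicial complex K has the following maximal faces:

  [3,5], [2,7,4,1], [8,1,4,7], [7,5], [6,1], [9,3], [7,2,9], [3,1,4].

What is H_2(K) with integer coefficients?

H_2 ≅ 0.

Take the total order 1 < 2 < 3 < 4 < 5 < 6 < 7 < 8 < 9 on the vertex set. Then K (dimension 3) consists of the simplices:

  0-simplices (9): [1], [2], [3], [4], [5], [6], [7], [8], [9]
  1-simplices (17): [1,2], [1,3], [1,4], [1,6], [1,7], [1,8], [2,4], [2,7], [2,9], [3,4], [3,5], [3,9], [4,7], [4,8], [5,7], [7,8], [7,9]
  2-simplices (9): [1,2,4], [1,2,7], [1,3,4], [1,4,7], [1,4,8], [1,7,8], [2,4,7], [2,7,9], [4,7,8]
  3-simplices (2): [1,2,4,7], [1,4,7,8]

Hence C_0 ≅ Z^9, C_1 ≅ Z^17, C_2 ≅ Z^9, C_3 ≅ Z^2.

Boundary ∂_1: C_1 → C_0 maps an edge to its endpoints' difference, ∂[p,q] = q − p.
The 9×17 boundary matrix has rank 8 and Smith normal form diag(1,1,1,1,1,1,1,1).

Boundary ∂_2: C_2 → C_1 maps a triangle to the signed sum of its edges. For instance
  ∂[1,4,7] = [4,7] − [1,7] + [1,4],
  ∂[2,4,7] = [4,7] − [2,7] + [2,4].
This gives a 17×9 integer matrix of rank 7; reducing to Smith normal form yields diagonal entries (1,1,1,1,1,1,1).

∂_3: C_3 → C_2 sends each 3-simplex σ to the alternating sum Σ_i (−1)^i (σ with its i-th vertex removed). For instance
  ∂[1,2,4,7] = [2,4,7] − [1,4,7] + [1,2,7] − [1,2,4],
  ∂[1,4,7,8] = [4,7,8] − [1,7,8] + [1,4,8] − [1,4,7].
As a 9×2 matrix over Z this has rank 2, with invariant factors (1,1).

Now H_k = ker ∂_k / im ∂_{k+1}, so:

  H_2: rank ker ∂_2 − rank ∂_3 = (9 − 7) − 2 = 0, and the invariant factors of ∂_3 are all 1, so H_2 ≅ 0.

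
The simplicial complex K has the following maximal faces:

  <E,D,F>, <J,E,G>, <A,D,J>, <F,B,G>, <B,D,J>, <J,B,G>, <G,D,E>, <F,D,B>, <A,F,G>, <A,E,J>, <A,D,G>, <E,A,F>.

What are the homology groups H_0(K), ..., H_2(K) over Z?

Fix the vertex order A < B < D < E < F < G < J and write every simplex with vertices in increasing order. Then dim K = 2 and the simplices of K are:

  0-simplices (7): A, B, D, E, F, G, J
  1-simplices (18): AD, AE, AF, AG, AJ, BD, BF, BG, BJ, DE, DF, DG, DJ, EF, EG, EJ, FG, GJ
  2-simplices (12): ADG, ADJ, AEF, AEJ, AFG, BDF, BDJ, BFG, BGJ, DEF, DEG, EGJ

so the chain groups are C_0 ≅ Z^7, C_1 ≅ Z^18, C_2 ≅ Z^12.

The boundary map ∂_1: C_1 → C_0 sends each edge [p,q] (with p < q) to q − p. For instance
  ∂AE = E − A.
As a 7×18 matrix over Z this has rank 6, with invariant factors (1,1,1,1,1,1).

∂_2: C_2 → C_1 acts by ∂[p,q,r] = [q,r] − [p,r] + [p,q]. For instance
  ∂AFG = FG − AG + AF,
  ∂BGJ = GJ − BJ + BG.
This gives a 18×12 integer matrix of rank 12; reducing to Smith normal form yields diagonal entries (1,1,1,1,1,1,1,1,1,1,1,2).

Reading off H_k = ker ∂_k / im ∂_{k+1}:

  H_0: rank C_0 − rank ∂_1 = 7 − 6 = 1, and the invariant factors of ∂_1 are all 1, so H_0 ≅ Z.
  H_1: rank ker ∂_1 − rank ∂_2 = (18 − 6) − 12 = 0, and ∂_2 has invariant factor 2 > 1, so H_1 ≅ Z_2.
  H_2: rank ker ∂_2 − rank ∂_3 = (12 − 12) − 0 = 0, and there is no ∂_3, so H_2 ≅ 0.

As a check, the Euler characteristic is 7 − 18 + 12 = 1, which agrees with 1 − 0 + 0 = 1.

H_0 = Z,  H_1 = Z_2,  H_2 = 0.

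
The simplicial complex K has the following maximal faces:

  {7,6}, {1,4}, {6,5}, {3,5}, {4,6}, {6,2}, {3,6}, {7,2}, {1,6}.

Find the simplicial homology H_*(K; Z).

Take the total order 1 < 2 < 3 < 4 < 5 < 6 < 7 on the vertex set. Then K (dimension 1) consists of the simplices:

  0-simplices (7): [1], [2], [3], [4], [5], [6], [7]
  1-simplices (9): [1,4], [1,6], [2,6], [2,7], [3,5], [3,6], [4,6], [5,6], [6,7]

giving chain groups C_0 ≅ Z^7, C_1 ≅ Z^9.

Boundary ∂_1: C_1 → C_0 is given by ∂[p,q] = [q] − [p].
The 7×9 boundary matrix has rank 6 and Smith normal form diag(1,1,1,1,1,1).

Now H_k = ker ∂_k / im ∂_{k+1}, so:

  H_0: rank C_0 − rank ∂_1 = 7 − 6 = 1, and the invariant factors of ∂_1 are all 1, so H_0 = Z.
  H_1: rank ker ∂_1 − rank ∂_2 = (9 − 6) − 0 = 3, and there is no ∂_2, so H_1 = Z^3.

(K is a triangulation of a wedge of 3 circles.)

H_0 = Z,  H_1 = Z^3.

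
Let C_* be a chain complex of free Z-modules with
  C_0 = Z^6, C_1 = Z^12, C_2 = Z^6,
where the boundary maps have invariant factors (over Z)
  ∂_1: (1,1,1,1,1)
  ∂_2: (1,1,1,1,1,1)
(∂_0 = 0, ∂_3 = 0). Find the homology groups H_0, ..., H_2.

H_0 = Z,  H_1 = Z,  H_2 = 0.

H_0: b_0 = 6 − 0 − 5 = 1; torsion from ∂_1 factors > 1: none. So H_0 = Z.
H_1: b_1 = 12 − 5 − 6 = 1; torsion from ∂_2 factors > 1: none. So H_1 = Z.
H_2: b_2 = 6 − 6 − 0 = 0; torsion from ∂_3 factors > 1: none. So H_2 = 0.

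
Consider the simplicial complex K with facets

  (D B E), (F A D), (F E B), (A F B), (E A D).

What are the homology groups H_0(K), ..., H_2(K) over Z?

H_0 ≅ Z,  H_1 ≅ Z,  H_2 = 0.

Fix the vertex order A < B < D < E < F and write every simplex with vertices in increasing order. Then dim K = 2 and the simplices of K are:

  0-simplices (5): A, B, D, E, F
  1-simplices (10): AB, AD, AE, AF, BD, BE, BF, DE, DF, EF
  2-simplices (5): ABF, ADE, ADF, BDE, BEF

giving chain groups C_0 ≅ Z^5, C_1 ≅ Z^10, C_2 ≅ Z^5.

Boundary ∂_1: C_1 → C_0 sends each edge [p,q] (with p < q) to q − p. For instance
  ∂DE = E − D.
The resulting 5×10 matrix has rank 4, and its Smith normal form has invariant factors (1,1,1,1).

The boundary map ∂_2: C_2 → C_1 acts by ∂[p,q,r] = [q,r] − [p,r] + [p,q]. For instance
  ∂BDE = DE − BE + BD,
  ∂ABF = BF − AF + AB.
The 10×5 boundary matrix has rank 5 and Smith normal form diag(1,1,1,1,1).

Reading off H_k = ker ∂_k / im ∂_{k+1}:

  H_0: rank C_0 − rank ∂_1 = 5 − 4 = 1, and the invariant factors of ∂_1 are all 1, so H_0 ≅ Z.
  H_1: rank ker ∂_1 − rank ∂_2 = (10 − 4) − 5 = 1, and the invariant factors of ∂_2 are all 1, so H_1 ≅ Z.
  H_2: rank ker ∂_2 − rank ∂_3 = (5 − 5) − 0 = 0, and there is no ∂_3, so H_2 ≅ 0.

As a check, the Euler characteristic is 5 − 10 + 5 = 0, which agrees with 1 − 1 + 0 = 0.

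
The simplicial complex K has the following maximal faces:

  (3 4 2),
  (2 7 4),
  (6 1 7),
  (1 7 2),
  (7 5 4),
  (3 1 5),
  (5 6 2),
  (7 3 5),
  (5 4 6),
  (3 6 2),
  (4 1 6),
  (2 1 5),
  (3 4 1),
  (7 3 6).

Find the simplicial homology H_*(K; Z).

H_0 = Z,  H_1 = Z^2,  H_2 = Z.

Fix the vertex order 1 < 2 < 3 < 4 < 5 < 6 < 7 and write every simplex with vertices in increasing order. Then dim K = 2 and the simplices of K are:

  0-simplices (7): [1], [2], [3], [4], [5], [6], [7]
  1-simplices (21): [1,2], [1,3], [1,4], [1,5], [1,6], [1,7], [2,3], [2,4], [2,5], [2,6], [2,7], [3,4], [3,5], [3,6], [3,7], [4,5], [4,6], [4,7], [5,6], [5,7], [6,7]
  2-simplices (14): [1,2,5], [1,2,7], [1,3,4], [1,3,5], [1,4,6], [1,6,7], [2,3,4], [2,3,6], [2,4,7], [2,5,6], [3,5,7], [3,6,7], [4,5,6], [4,5,7]

giving chain groups C_0 ≅ Z^7, C_1 ≅ Z^21, C_2 ≅ Z^14.

∂_1: C_1 → C_0 sends each edge [p,q] (with p < q) to q − p. For instance
  ∂[2,3] = [3] − [2].
The 7×21 boundary matrix has rank 6 and Smith normal form diag(1,1,1,1,1,1).

The boundary map ∂_2: C_2 → C_1 acts by ∂[p,q,r] = [q,r] − [p,r] + [p,q]. For instance
  ∂[1,6,7] = [6,7] − [1,7] + [1,6],
  ∂[2,5,6] = [5,6] − [2,6] + [2,5].
This gives a 21×14 integer matrix of rank 13; reducing to Smith normal form yields diagonal entries (1,1,1,1,1,1,1,1,1,1,1,1,1).

Reading off H_k = ker ∂_k / im ∂_{k+1}:

  H_0: rank C_0 − rank ∂_1 = 7 − 6 = 1, and the invariant factors of ∂_1 are all 1, so H_0 = Z.
  H_1: rank ker ∂_1 − rank ∂_2 = (21 − 6) − 13 = 2, and the invariant factors of ∂_2 are all 1, so H_1 = Z^2.
  H_2: rank ker ∂_2 − rank ∂_3 = (14 − 13) − 0 = 1, and there is no ∂_3, so H_2 = Z.

(K is a triangulation of the torus T^2.)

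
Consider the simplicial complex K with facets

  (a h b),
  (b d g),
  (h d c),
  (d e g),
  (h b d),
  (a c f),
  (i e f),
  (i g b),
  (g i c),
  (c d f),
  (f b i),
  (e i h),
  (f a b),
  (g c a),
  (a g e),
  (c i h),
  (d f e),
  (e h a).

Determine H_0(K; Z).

H_0 ≅ Z.

Take the total order a < b < c < d < e < f < g < h < i on the vertex set. Then K (dimension 2) consists of the simplices:

  0-simplices (9): a, b, c, d, e, f, g, h, i
  1-simplices (27): ab, ac, ae, af, ag, ah, bd, bf, bg, bh, bi, cd, cf, cg, ch, ci, de, df, dg, dh, ef, eg, eh, ei, fi, gi, hi
  2-simplices (18): abf, abh, acf, acg, aeg, aeh, bdg, bdh, bfi, bgi, cdf, cdh, cgi, chi, def, deg, efi, ehi

so the chain groups are C_0 ≅ Z^9, C_1 ≅ Z^27, C_2 ≅ Z^18.

Boundary ∂_1: C_1 → C_0 is given by ∂[p,q] = [q] − [p].
The resulting 9×27 matrix has rank 8, and its Smith normal form has invariant factors (1,1,1,1,1,1,1,1).

The boundary map ∂_2: C_2 → C_1 sends each 2-simplex [p,q,r] to [q,r] − [p,r] + [p,q]. For instance
  ∂cdh = dh − ch + cd,
  ∂bgi = gi − bi + bg.
The resulting 27×18 matrix has rank 17, and its Smith normal form has invariant factors (1,1,1,1,1,1,1,1,1,1,1,1,1,1,1,1,1).

Computing H_k = (kernel of ∂_k) / (image of ∂_{k+1}):

  H_0: rank C_0 − rank ∂_1 = 9 − 8 = 1, and the invariant factors of ∂_1 are all 1, so H_0 ≅ Z.

(K is a triangulation of the torus T^2.)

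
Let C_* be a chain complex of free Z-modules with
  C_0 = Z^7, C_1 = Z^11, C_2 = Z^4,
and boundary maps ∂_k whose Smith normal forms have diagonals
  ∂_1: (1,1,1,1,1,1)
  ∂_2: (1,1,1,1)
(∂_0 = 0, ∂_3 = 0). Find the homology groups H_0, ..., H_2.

H_0: b_0 = 7 − 0 − 6 = 1; torsion from ∂_1 factors > 1: none. So H_0 = Z.
H_1: b_1 = 11 − 6 − 4 = 1; torsion from ∂_2 factors > 1: none. So H_1 = Z.
H_2: b_2 = 4 − 4 − 0 = 0; torsion from ∂_3 factors > 1: none. So H_2 = 0.

H_0 = Z,  H_1 = Z,  H_2 = 0.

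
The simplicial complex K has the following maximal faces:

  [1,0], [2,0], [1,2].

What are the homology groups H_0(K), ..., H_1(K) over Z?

Order the vertices as 0 < 1 < 2. Listing each simplex with vertices in this order, K has dimension 1 with simplices:

  0-simplices (3): [0], [1], [2]
  1-simplices (3): [0,1], [0,2], [1,2]

so the chain groups are C_0 ≅ Z^3, C_1 ≅ Z^3.

Boundary ∂_1: C_1 → C_0 maps an edge to its endpoints' difference, ∂[p,q] = q − p.
As a 3×3 matrix over Z this has rank 2, with invariant factors (1,1).

Reading off H_k = ker ∂_k / im ∂_{k+1}:

  H_0: rank C_0 − rank ∂_1 = 3 − 2 = 1, and the invariant factors of ∂_1 are all 1, so H_0 = Z.
  H_1: rank ker ∂_1 − rank ∂_2 = (3 − 2) − 0 = 1, and there is no ∂_2, so H_1 = Z.

H_0 ≅ Z,  H_1 ≅ Z.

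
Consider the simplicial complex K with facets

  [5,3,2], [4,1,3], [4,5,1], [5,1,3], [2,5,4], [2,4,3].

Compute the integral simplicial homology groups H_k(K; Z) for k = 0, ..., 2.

H_0 = Z,  H_1 = 0,  H_2 = Z.

Take the total order 1 < 2 < 3 < 4 < 5 on the vertex set. Then K (dimension 2) consists of the simplices:

  0-simplices (5): [1], [2], [3], [4], [5]
  1-simplices (9): [1,3], [1,4], [1,5], [2,3], [2,4], [2,5], [3,4], [3,5], [4,5]
  2-simplices (6): [1,3,4], [1,3,5], [1,4,5], [2,3,4], [2,3,5], [2,4,5]

Hence C_0 ≅ Z^5, C_1 ≅ Z^9, C_2 ≅ Z^6.

The boundary map ∂_1: C_1 → C_0 sends each edge [p,q] (with p < q) to q − p. For instance
  ∂[2,4] = [4] − [2].
The 5×9 boundary matrix has rank 4 and Smith normal form diag(1,1,1,1).

∂_2: C_2 → C_1 maps a triangle to the signed sum of its edges. For instance
  ∂[2,4,5] = [4,5] − [2,5] + [2,4],
  ∂[1,3,4] = [3,4] − [1,4] + [1,3].
The 9×6 boundary matrix has rank 5 and Smith normal form diag(1,1,1,1,1).

Computing H_k = (kernel of ∂_k) / (image of ∂_{k+1}):

  H_0: rank C_0 − rank ∂_1 = 5 − 4 = 1, and the invariant factors of ∂_1 are all 1, so H_0 = Z.
  H_1: rank ker ∂_1 − rank ∂_2 = (9 − 4) − 5 = 0, and the invariant factors of ∂_2 are all 1, so H_1 = 0.
  H_2: rank ker ∂_2 − rank ∂_3 = (6 − 5) − 0 = 1, and there is no ∂_3, so H_2 = Z.

As a check, the Euler characteristic is 5 − 9 + 6 = 2, which agrees with 1 − 0 + 1 = 2.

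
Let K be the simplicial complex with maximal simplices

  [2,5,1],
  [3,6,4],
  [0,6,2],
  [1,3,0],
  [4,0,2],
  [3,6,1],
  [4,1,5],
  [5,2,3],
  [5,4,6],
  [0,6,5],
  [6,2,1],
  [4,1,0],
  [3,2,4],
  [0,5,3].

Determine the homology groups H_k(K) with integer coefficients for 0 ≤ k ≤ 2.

Take the total order 0 < 1 < 2 < 3 < 4 < 5 < 6 on the vertex set. Then K (dimension 2) consists of the simplices:

  0-simplices (7): [0], [1], [2], [3], [4], [5], [6]
  1-simplices (21): [0,1], [0,2], [0,3], [0,4], [0,5], [0,6], [1,2], [1,3], [1,4], [1,5], [1,6], [2,3], [2,4], [2,5], [2,6], [3,4], [3,5], [3,6], [4,5], [4,6], [5,6]
  2-simplices (14): [0,1,3], [0,1,4], [0,2,4], [0,2,6], [0,3,5], [0,5,6], [1,2,5], [1,2,6], [1,3,6], [1,4,5], [2,3,4], [2,3,5], [3,4,6], [4,5,6]

so the chain groups are C_0 ≅ Z^7, C_1 ≅ Z^21, C_2 ≅ Z^14.

∂_1: C_1 → C_0 sends each edge [p,q] (with p < q) to q − p.
As a 7×21 matrix over Z this has rank 6, with invariant factors (1,1,1,1,1,1).

The boundary map ∂_2: C_2 → C_1 maps a triangle to the signed sum of its edges. For instance
  ∂[1,2,5] = [2,5] − [1,5] + [1,2],
  ∂[4,5,6] = [5,6] − [4,6] + [4,5].
This gives a 21×14 integer matrix of rank 13; reducing to Smith normal form yields diagonal entries (1,1,1,1,1,1,1,1,1,1,1,1,1).

Computing H_k = (kernel of ∂_k) / (image of ∂_{k+1}):

  H_0: rank C_0 − rank ∂_1 = 7 − 6 = 1, and the invariant factors of ∂_1 are all 1, so H_0 = Z.
  H_1: rank ker ∂_1 − rank ∂_2 = (21 − 6) − 13 = 2, and the invariant factors of ∂_2 are all 1, so H_1 = Z^2.
  H_2: rank ker ∂_2 − rank ∂_3 = (14 − 13) − 0 = 1, and there is no ∂_3, so H_2 = Z.

(K is a triangulation of the torus T^2.)

H_0 = Z,  H_1 = Z^2,  H_2 = Z.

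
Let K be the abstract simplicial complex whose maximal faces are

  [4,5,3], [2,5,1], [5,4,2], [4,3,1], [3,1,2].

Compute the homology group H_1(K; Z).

H_1 ≅ Z.

K has 5 vertices, 10 edges, 5 triangles.
rank ∂_1 = 4, rank ∂_2 = 5 ⇒ b_1 = 10 − 4 − 5 = 1; all invariant factors of ∂_2 are 1 so no torsion. So H_1 ≅ Z.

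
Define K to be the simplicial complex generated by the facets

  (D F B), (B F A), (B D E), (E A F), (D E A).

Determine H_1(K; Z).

Fix the vertex order A < B < D < E < F and write every simplex with vertices in increasing order. Then dim K = 2 and the simplices of K are:

  0-simplices (5): A, B, D, E, F
  1-simplices (10): AB, AD, AE, AF, BD, BE, BF, DE, DF, EF
  2-simplices (5): ABF, ADE, AEF, BDE, BDF

giving chain groups C_0 ≅ Z^5, C_1 ≅ Z^10, C_2 ≅ Z^5.

∂_1: C_1 → C_0 sends each edge [p,q] (with p < q) to q − p. For instance
  ∂DE = E − D.
The 5×10 boundary matrix has rank 4 and Smith normal form diag(1,1,1,1).

The boundary map ∂_2: C_2 → C_1 acts by ∂[p,q,r] = [q,r] − [p,r] + [p,q]. For instance
  ∂ABF = BF − AF + AB,
  ∂AEF = EF − AF + AE.
As a 10×5 matrix over Z this has rank 5, with invariant factors (1,1,1,1,1).

Reading off H_k = ker ∂_k / im ∂_{k+1}:

  H_1: rank ker ∂_1 − rank ∂_2 = (10 − 4) − 5 = 1, and the invariant factors of ∂_2 are all 1, so H_1 ≅ Z.

H_1 ≅ Z.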